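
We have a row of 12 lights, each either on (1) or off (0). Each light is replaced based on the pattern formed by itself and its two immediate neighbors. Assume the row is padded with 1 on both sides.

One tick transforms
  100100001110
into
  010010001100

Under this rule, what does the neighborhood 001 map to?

0

At position 2 the neighborhood is 001; the next row has 0 there.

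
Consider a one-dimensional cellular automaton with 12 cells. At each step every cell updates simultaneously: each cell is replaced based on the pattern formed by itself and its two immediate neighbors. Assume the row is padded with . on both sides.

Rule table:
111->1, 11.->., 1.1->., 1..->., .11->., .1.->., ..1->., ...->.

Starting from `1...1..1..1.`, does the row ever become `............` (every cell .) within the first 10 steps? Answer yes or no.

yes

step 1: ............
all cells are . at step 1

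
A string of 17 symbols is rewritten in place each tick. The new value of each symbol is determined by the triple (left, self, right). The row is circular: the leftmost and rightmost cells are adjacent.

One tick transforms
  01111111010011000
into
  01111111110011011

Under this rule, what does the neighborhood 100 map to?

0

At position 10 the neighborhood is 100; the next row has 0 there.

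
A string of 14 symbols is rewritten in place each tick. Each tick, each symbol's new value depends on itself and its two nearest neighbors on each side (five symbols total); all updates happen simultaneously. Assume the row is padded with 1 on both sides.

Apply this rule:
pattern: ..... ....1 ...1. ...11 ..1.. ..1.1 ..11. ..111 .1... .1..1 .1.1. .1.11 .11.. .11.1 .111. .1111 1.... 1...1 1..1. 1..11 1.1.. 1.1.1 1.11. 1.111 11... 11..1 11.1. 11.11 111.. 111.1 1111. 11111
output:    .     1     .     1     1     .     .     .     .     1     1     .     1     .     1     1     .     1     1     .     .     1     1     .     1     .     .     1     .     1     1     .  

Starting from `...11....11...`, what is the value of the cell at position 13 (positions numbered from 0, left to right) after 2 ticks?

.

tick 1: 111.11.11.1111
tick 2: .1111.11.1.1..
position 13 holds .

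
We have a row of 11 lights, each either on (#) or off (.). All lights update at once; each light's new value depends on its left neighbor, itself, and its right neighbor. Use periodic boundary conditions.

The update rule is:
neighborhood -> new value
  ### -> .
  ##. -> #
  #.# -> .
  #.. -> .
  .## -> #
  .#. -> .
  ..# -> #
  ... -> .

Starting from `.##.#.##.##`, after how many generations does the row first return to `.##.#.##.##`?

33

.##...##.##
.##..###.##
.##.##.#.##
.##.##...##
.##.##..###
.##.##.##.#
.##.##.##..
###.##.##..
#.#.##.##.#
#...##.##.#
#..###.##.#
#.##.#.##.#
#.##...##.#
#.##..###.#
#.##.##.#.#
#.##.##...#
#.##.##..##
#.##.##.##.
..##.##.##.
.###.##.##.
##.#.##.##.
##...##.##.
##..###.##.
##.##.#.##.
##.##...##.
##.##..###.
##.##.##.#.
##.##.##...
##.##.##..#
.#.##.##.##
...##.##.##
..###.##.##
.##.#.##.##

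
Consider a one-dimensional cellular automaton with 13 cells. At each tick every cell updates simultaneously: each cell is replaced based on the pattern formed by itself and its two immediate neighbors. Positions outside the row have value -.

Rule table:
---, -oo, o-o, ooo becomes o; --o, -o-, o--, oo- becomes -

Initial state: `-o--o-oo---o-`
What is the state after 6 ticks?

-----oo--o---
oooo-o-----oo
ooo-o--ooo-o-
oo-o---oo-o--
o-o--o-o-o--o
-o----o-o----

-o----o-o----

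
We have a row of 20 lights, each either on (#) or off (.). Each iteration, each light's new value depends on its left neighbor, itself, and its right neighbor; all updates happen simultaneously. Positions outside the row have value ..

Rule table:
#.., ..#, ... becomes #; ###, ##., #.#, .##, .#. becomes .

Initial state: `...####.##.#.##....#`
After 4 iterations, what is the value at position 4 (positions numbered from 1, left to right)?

#

###............####.
...############....#
###............####.  (repeats iteration 1; period 2)
iteration 4: ...############....#
position 4 holds #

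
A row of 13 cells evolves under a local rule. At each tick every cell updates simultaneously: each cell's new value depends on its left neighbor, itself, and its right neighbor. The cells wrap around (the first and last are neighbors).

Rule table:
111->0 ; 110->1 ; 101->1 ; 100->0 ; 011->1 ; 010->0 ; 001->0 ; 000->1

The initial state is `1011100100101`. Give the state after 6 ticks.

1010110111110

tick 1: 1110100000011
tick 2: 0011001111010
tick 3: 1011001001100
tick 4: 0111000001100
tick 5: 0101011101101
tick 6: 1010110111110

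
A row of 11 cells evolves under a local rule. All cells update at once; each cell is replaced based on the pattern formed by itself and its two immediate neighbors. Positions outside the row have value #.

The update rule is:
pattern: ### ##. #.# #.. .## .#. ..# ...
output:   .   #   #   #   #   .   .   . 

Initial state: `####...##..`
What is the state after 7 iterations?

...##..###.
#..###.#.##
##.#.##.##.
.##.#######
#####......
....##.....
#...###....

#...###....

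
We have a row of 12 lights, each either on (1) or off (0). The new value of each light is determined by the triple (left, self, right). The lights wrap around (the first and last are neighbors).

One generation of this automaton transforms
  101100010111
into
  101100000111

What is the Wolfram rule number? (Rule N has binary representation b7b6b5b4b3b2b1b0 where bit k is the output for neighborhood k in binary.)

position 10: 111 → 1  (bit 7 = 1)
position 0: 110 → 1  (bit 6 = 1)
position 1: 101 → 0  (bit 5 = 0)
position 4: 100 → 0  (bit 4 = 0)
position 2: 011 → 1  (bit 3 = 1)
position 7: 010 → 0  (bit 2 = 0)
position 6: 001 → 0  (bit 1 = 0)
position 5: 000 → 0  (bit 0 = 0)
bits b7..b0 = 11001000 = 200

200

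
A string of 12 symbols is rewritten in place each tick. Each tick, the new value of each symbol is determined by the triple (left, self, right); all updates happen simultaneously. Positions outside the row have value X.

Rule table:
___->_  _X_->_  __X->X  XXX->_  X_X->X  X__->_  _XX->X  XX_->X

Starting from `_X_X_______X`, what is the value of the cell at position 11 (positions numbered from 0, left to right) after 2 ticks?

_

X_X_______XX
XX_______XX_
position 11 holds _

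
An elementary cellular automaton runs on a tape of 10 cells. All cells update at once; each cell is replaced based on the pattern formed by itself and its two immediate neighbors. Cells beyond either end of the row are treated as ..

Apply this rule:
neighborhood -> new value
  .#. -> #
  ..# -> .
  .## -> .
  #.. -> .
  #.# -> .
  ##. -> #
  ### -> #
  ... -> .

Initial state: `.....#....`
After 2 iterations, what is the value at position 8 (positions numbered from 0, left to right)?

.....#....  (fixed point — unchanged through iteration 2)
position 8 holds .

.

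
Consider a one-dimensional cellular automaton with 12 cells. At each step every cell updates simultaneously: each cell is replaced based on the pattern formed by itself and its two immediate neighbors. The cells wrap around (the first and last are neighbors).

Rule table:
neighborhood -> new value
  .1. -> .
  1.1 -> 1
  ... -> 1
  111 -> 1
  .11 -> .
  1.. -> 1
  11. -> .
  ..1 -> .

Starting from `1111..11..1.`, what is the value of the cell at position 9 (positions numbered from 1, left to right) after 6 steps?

.11.1...1..1
1..1.11..1..
.1..1..1..1.
..1..1..1..1
1..1..1..1..
.1..1..1..1.
position 9 holds .

.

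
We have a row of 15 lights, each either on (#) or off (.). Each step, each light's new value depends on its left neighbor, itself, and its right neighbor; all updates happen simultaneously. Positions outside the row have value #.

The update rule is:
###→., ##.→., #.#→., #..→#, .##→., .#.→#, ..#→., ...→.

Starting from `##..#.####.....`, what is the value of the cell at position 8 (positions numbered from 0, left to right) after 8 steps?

.

..#.#.....#....
#.#.##....##...
..#...#.....#..
#.##..##....##.
....#...#......
#...##..##.....
.#....#...#....
.##...##..##...
position 8 holds .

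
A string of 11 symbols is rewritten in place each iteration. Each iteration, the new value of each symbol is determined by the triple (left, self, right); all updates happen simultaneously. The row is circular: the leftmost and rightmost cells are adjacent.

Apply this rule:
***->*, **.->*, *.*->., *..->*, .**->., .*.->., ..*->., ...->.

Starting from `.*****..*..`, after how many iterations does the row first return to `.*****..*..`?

11

..*****..*.
...*****..*
*...*****..
.*...*****.
..*...*****
*..*...****
**..*...***
***..*...**
****..*...*
*****..*...
.*****..*..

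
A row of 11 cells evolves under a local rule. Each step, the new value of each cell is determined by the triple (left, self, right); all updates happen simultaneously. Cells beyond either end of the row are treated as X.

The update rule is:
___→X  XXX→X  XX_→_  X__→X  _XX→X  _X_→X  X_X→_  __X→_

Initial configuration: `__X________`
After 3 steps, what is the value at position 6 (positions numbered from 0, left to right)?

X

X_XXXXXXXX_
__XXXXXXX__
X_XXXXXX_X_
position 6 holds X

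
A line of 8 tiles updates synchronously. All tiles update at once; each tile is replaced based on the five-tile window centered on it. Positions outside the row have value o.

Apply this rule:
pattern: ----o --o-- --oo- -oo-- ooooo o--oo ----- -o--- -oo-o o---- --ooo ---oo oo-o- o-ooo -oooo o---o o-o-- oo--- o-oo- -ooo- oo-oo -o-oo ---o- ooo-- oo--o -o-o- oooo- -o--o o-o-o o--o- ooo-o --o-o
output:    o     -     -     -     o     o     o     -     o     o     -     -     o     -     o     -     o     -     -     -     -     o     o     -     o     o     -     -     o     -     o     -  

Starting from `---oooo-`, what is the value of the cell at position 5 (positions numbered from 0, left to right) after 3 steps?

----o-o-
-ooo-ooo
---o--oo
position 5 holds -

-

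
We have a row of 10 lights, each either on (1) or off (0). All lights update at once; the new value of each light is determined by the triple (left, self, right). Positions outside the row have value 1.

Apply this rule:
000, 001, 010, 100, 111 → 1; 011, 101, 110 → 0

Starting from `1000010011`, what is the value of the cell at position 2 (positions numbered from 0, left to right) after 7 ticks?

tick 1: 0111111101
tick 2: 0011111000
tick 3: 1101110111
tick 4: 1000100011
tick 5: 0111111101  (repeats tick 1; period 4)
tick 7: 1101110111
position 2 holds 0

0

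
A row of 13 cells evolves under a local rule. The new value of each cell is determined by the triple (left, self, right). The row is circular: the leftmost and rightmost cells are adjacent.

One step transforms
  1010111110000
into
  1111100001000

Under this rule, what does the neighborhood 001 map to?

At position 12 the neighborhood is 001; the next row has 0 there.

0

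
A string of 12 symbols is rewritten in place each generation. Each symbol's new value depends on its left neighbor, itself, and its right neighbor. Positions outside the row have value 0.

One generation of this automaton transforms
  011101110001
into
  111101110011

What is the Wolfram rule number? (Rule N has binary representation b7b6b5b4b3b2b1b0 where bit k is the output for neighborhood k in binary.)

position 2: 111 → 1  (bit 7 = 1)
position 3: 110 → 1  (bit 6 = 1)
position 4: 101 → 0  (bit 5 = 0)
position 8: 100 → 0  (bit 4 = 0)
position 1: 011 → 1  (bit 3 = 1)
position 11: 010 → 1  (bit 2 = 1)
position 0: 001 → 1  (bit 1 = 1)
position 9: 000 → 0  (bit 0 = 0)
bits b7..b0 = 11001110 = 206

206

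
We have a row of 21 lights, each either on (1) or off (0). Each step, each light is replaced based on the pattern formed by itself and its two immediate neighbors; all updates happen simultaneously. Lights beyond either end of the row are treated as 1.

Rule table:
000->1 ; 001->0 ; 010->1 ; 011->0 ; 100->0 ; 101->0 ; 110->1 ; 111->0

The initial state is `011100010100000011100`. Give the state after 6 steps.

000101010101111000100
010101010100001010100
010101010101101010100
010101010100101010100
010101010100101010100  (fixed point — unchanged through step 6)

010101010100101010100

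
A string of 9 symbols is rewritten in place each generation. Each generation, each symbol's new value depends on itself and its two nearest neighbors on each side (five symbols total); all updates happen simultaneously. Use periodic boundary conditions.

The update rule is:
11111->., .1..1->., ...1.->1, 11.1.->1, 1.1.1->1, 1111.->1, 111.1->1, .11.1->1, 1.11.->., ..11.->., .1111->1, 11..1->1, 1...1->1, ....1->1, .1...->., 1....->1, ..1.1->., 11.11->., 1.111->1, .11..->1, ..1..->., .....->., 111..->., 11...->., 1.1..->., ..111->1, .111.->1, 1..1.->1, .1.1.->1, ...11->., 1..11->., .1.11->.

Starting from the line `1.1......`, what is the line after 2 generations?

.1..1..11
1..1....1

1..1....1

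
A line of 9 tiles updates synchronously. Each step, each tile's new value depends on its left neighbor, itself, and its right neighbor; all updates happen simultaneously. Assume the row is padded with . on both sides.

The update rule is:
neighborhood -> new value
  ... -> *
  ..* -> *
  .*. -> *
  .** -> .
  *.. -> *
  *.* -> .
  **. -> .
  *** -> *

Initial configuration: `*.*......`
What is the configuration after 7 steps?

*.*****.*

*.*******
*..*****.
***.***.*
.*...*..*
*********
.*******.
*.*****.*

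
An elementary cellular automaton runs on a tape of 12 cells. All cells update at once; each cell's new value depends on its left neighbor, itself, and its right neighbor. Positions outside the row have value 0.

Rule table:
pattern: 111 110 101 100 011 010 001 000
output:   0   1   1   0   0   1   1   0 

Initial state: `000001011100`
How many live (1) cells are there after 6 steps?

000011100100
000100101100
001101110100
010110011100
111010100100
001111101100
count of 1: 7

7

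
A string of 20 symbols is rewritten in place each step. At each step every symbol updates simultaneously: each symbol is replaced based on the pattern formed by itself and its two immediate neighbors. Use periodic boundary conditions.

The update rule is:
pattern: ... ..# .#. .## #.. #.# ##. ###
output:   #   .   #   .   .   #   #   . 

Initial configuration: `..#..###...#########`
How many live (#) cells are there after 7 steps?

9

step 1: ..#....#.#.........#
step 2: ..#.##.###.#######.#
step 3: ..##.##..##......###
step 4: ...##.#...#.####...#
step 5: .#..###.#.##...#.#.#
step 6: ##....####.#.#.#####
step 7: .#.##....######.....
count of #: 9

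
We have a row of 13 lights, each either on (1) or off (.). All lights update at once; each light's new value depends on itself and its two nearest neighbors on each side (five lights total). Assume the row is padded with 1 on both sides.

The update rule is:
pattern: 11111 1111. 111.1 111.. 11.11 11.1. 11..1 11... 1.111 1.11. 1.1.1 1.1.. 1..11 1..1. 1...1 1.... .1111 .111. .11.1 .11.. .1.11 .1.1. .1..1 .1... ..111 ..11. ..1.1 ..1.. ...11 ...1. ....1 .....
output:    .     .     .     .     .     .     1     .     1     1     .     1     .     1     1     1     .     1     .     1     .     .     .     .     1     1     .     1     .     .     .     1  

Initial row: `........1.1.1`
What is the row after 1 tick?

.11111......1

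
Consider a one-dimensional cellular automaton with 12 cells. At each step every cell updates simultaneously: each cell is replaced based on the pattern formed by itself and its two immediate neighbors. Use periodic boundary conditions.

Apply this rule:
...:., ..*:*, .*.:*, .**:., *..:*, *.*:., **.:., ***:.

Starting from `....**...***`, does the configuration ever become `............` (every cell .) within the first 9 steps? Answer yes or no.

*..*..*.*...
*******.**.*
............
all cells are . at step 3

yes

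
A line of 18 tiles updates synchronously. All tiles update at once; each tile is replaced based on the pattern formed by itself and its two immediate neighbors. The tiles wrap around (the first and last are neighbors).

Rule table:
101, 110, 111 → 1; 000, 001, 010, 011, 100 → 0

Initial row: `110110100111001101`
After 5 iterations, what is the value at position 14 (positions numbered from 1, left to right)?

0

111011000011000110
011101000001000011
101110000000000001
110110000000000000
011010000000000000
position 14 holds 0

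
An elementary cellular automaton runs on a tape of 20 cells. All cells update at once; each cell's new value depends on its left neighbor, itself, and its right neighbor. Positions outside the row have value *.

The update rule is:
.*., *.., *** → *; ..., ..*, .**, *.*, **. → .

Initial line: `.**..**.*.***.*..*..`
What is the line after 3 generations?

generation 1: ...*....*..*..**.**.
generation 2: *..**...**.**.......
generation 3: .*...*.......*......

.*...*.......*......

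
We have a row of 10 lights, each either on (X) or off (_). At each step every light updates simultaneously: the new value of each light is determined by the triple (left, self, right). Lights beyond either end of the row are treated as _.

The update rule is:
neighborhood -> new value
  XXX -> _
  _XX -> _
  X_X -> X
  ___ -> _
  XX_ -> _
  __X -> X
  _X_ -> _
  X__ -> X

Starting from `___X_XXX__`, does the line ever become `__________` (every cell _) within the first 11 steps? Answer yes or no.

no

__X_X___X_
_X_X_X_X_X
X_X_X_X_X_
_X_X_X_X_X  (repeats step 2; period 2)
step 11: X_X_X_X_X_
step 11 is X_X_X_X_X_, still not uniform _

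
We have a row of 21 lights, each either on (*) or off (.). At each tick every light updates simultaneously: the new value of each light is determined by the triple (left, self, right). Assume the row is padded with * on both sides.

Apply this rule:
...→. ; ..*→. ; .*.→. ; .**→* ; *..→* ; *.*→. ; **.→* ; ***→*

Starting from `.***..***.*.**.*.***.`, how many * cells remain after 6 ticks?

.****.***...**...***.
.****.****..***..***.
.****.*****.****.***.
.****.*****.****.***.  (fixed point — unchanged through tick 6)
count of *: 16

16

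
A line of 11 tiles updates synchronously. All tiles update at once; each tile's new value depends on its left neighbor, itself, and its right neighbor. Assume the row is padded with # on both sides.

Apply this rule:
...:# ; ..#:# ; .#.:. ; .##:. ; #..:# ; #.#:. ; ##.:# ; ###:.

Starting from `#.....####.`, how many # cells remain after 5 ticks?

######...#.
.....####..
#####...###
....####...
####...####
count of #: 8

8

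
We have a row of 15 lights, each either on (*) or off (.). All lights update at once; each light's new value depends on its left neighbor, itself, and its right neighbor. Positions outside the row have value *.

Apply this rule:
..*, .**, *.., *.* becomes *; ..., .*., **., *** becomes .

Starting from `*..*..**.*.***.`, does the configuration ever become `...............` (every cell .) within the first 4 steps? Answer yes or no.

.**.***.*.**..*
**.**..*.**.***
..**.**.**.**..
***.**.**.**.**
step 4 is ***.**.**.**.**, still not uniform .

no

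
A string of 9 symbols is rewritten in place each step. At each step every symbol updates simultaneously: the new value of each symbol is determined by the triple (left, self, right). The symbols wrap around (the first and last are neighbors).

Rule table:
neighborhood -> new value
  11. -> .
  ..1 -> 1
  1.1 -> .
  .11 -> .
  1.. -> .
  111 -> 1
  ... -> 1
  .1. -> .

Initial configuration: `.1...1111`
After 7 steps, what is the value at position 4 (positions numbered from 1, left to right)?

1

...11.11.
111......
.1..11111
...1.111.
111...1..
.1..11..1
...1...1.
position 4 holds 1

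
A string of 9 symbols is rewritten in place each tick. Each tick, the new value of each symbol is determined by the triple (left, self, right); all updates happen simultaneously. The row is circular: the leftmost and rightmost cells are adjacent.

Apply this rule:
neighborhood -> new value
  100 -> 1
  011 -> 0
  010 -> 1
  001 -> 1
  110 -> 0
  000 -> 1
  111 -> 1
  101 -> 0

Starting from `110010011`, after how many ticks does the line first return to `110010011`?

4

101111101
000111000
111010111
110010011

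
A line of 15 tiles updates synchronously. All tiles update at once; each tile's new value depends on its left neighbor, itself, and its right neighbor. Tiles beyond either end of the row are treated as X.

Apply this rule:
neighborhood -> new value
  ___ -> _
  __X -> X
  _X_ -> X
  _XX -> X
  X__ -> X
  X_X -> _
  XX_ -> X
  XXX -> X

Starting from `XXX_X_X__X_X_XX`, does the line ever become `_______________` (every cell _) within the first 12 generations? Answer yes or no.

no

XXX_X_XXXX_X_XX
XXX_X_XXXX_X_XX  (fixed point — unchanged through generation 12)
generation 12 is XXX_X_XXXX_X_XX, still not uniform _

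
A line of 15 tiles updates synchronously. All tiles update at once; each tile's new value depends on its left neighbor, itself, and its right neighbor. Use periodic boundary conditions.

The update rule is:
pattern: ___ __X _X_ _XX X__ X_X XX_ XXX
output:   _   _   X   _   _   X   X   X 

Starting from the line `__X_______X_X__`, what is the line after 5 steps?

__X_______XXX__
__X________XX__
__X_________X__
__X_________X__  (fixed point — unchanged through step 5)

__X_________X__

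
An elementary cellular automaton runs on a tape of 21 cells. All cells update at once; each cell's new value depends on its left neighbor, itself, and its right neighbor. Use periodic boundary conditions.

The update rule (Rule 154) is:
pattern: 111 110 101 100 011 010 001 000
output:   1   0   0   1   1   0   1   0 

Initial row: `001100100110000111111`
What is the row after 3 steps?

101101110101111111011

111011011101001111110
110010011000111111100
101101110101111111011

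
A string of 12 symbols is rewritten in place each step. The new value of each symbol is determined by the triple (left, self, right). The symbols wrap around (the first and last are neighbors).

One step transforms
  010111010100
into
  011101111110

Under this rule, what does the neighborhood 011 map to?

At position 3 the neighborhood is 011; the next row has 1 there.

1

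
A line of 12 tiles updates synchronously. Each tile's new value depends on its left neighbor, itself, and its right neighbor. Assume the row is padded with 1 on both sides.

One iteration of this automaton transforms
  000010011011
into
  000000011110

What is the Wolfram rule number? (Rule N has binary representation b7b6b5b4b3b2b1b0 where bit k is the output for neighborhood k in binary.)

position 11: 111 → 0  (bit 7 = 0)
position 8: 110 → 1  (bit 6 = 1)
position 9: 101 → 1  (bit 5 = 1)
position 0: 100 → 0  (bit 4 = 0)
position 7: 011 → 1  (bit 3 = 1)
position 4: 010 → 0  (bit 2 = 0)
position 3: 001 → 0  (bit 1 = 0)
position 1: 000 → 0  (bit 0 = 0)
bits b7..b0 = 01101000 = 104

104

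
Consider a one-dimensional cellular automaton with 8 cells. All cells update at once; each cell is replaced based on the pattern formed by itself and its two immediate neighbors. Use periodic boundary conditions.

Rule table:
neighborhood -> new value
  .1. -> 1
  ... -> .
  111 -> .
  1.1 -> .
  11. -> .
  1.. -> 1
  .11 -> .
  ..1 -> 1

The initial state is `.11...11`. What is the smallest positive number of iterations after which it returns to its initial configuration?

iteration 1: ...1.1..
iteration 2: ..11.11.
iteration 3: .1.....1
iteration 4: .11...11

4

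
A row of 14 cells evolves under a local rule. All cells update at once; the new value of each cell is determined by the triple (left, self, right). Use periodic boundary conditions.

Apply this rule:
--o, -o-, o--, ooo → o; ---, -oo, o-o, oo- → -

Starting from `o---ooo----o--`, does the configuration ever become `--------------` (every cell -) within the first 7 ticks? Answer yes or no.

no

oo-o-o-o--oooo
o--o-o-ooo-ooo
-ooo-o--o---oo
--o--ooooo-o--
-oooo-ooo--oo-
o-oo---o-oo--o
----o-oo---oo-
tick 7 is ----o-oo---oo-, still not uniform -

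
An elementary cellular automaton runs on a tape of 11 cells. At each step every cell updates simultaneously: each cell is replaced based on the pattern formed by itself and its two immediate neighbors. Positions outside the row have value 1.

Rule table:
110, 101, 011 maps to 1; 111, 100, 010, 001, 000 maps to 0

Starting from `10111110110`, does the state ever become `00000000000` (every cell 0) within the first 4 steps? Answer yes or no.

yes

11100011111
00100010000
00000000000
all cells are 0 at step 3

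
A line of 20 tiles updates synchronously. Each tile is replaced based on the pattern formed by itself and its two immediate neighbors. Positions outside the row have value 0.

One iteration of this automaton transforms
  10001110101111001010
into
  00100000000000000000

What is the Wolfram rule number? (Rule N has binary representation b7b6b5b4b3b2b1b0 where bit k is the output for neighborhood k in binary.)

1

position 5: 111 → 0  (bit 7 = 0)
position 6: 110 → 0  (bit 6 = 0)
position 7: 101 → 0  (bit 5 = 0)
position 1: 100 → 0  (bit 4 = 0)
position 4: 011 → 0  (bit 3 = 0)
position 0: 010 → 0  (bit 2 = 0)
position 3: 001 → 0  (bit 1 = 0)
position 2: 000 → 1  (bit 0 = 1)
bits b7..b0 = 00000001 = 1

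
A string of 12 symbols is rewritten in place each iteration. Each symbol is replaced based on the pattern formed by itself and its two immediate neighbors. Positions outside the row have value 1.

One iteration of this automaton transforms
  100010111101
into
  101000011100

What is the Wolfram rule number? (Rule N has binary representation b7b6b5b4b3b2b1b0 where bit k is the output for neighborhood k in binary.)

position 7: 111 → 1  (bit 7 = 1)
position 0: 110 → 1  (bit 6 = 1)
position 5: 101 → 0  (bit 5 = 0)
position 1: 100 → 0  (bit 4 = 0)
position 6: 011 → 0  (bit 3 = 0)
position 4: 010 → 0  (bit 2 = 0)
position 3: 001 → 0  (bit 1 = 0)
position 2: 000 → 1  (bit 0 = 1)
bits b7..b0 = 11000001 = 193

193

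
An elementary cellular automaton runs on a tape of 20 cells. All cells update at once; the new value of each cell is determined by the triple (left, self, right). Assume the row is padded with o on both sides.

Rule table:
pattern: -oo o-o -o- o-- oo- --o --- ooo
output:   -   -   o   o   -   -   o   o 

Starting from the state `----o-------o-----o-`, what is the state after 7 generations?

generation 1: ooo-ooooooo-ooooo-o-
generation 2: oo---ooooo---ooo--o-
generation 3: o-oo--ooo-oo--o-o-o-
generation 4: ----o--o----o-o-o-o-
generation 5: ooo-oo-oooo-o-o-o-o-
generation 6: oo------oo--o-o-o-o-
generation 7: o-ooooo---o-o-o-o-o-

o-ooooo---o-o-o-o-o-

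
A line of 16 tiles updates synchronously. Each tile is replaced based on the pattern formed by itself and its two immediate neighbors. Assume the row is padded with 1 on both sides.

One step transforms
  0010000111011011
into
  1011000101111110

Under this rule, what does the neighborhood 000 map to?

0

At position 4 the neighborhood is 000; the next row has 0 there.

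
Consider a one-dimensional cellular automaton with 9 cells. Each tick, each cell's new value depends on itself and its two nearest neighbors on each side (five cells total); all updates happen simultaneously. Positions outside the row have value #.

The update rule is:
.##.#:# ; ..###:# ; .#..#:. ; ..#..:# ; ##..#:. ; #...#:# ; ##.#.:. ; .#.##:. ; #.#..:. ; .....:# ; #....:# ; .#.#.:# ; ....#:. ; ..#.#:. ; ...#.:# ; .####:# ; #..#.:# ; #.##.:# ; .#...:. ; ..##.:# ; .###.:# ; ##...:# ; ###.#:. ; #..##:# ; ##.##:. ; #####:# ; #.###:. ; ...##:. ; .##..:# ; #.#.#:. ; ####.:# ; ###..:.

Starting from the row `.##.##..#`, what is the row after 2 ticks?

.##.##..#

.##.##.##
.##.##..#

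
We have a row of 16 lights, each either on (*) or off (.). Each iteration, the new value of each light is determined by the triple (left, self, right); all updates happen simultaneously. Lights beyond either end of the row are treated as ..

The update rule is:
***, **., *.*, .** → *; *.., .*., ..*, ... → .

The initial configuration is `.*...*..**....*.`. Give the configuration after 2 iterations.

........**......

iteration 1: ........**......
iteration 2: ........**......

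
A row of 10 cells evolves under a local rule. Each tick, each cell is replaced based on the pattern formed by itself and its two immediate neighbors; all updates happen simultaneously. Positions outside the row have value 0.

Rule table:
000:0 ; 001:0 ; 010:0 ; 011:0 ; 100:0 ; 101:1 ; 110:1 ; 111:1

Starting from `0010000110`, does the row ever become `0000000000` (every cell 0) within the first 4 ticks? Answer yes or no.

yes

0000000010
0000000000
all cells are 0 at tick 2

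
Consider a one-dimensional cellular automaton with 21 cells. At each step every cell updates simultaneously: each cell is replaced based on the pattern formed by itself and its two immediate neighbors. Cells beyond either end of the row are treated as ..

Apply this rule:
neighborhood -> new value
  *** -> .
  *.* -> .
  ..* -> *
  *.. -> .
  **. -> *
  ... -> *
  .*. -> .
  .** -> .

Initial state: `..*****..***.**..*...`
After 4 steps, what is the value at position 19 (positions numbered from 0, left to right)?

step 1: **....*.*..*..*.*..**
step 2: .*.***....*..*....*.*
step 3: *....*.***..*..***...
step 4: ..***....*.*..*..*.**
position 19 holds *

*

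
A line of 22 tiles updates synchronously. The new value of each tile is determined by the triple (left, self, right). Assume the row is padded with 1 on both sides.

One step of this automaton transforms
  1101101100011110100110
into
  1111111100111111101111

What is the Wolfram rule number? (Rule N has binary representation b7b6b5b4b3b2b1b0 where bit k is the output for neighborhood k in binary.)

position 0: 111 → 1  (bit 7 = 1)
position 1: 110 → 1  (bit 6 = 1)
position 2: 101 → 1  (bit 5 = 1)
position 8: 100 → 0  (bit 4 = 0)
position 3: 011 → 1  (bit 3 = 1)
position 16: 010 → 1  (bit 2 = 1)
position 10: 001 → 1  (bit 1 = 1)
position 9: 000 → 0  (bit 0 = 0)
bits b7..b0 = 11101110 = 238

238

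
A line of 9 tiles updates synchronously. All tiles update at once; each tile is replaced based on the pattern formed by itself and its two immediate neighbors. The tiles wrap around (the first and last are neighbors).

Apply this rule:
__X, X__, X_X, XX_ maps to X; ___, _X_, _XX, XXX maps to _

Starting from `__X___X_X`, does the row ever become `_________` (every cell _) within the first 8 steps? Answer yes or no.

no

XX_X_X_X_
_XX_X_X_X
X_XX_X_X_
_X_XX_X_X
X_X_XX_X_
_X_X_XX_X
X_X_X_XX_
_X_X_X_XX
step 8 is _X_X_X_XX, still not uniform _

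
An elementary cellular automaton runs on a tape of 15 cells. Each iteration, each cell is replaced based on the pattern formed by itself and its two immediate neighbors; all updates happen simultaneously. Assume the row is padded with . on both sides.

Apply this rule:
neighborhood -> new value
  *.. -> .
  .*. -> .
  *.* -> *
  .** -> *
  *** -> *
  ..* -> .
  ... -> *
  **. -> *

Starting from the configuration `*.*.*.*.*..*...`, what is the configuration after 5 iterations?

.*.*.*.*.....**
..*.*.*..***.**
*..*.*...******
....*..*.******
***.....*******

***.....*******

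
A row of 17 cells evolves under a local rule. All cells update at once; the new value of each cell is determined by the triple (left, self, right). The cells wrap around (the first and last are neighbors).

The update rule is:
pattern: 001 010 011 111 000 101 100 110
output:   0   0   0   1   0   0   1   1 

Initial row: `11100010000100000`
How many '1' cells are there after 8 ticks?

5

tick 1: 01110001000010000
tick 2: 00111000100001000
tick 3: 00011100010000100
tick 4: 00001110001000010
tick 5: 00000111000100001
tick 6: 10000011100010000
tick 7: 01000001110001000
tick 8: 00100000111000100
count of 1: 5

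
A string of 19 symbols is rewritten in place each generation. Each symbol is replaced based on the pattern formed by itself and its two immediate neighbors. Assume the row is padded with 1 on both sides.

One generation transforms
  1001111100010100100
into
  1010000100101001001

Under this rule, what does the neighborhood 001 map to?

At position 2 the neighborhood is 001; the next row has 1 there.

1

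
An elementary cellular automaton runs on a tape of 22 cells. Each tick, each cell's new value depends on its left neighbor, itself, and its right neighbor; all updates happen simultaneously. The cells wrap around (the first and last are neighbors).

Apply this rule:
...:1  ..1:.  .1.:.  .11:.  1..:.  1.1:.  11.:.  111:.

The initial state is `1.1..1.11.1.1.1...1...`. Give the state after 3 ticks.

................1...1.

tick 1: ................1...1.
tick 2: 111111111111111...1...
tick 3: ................1...1.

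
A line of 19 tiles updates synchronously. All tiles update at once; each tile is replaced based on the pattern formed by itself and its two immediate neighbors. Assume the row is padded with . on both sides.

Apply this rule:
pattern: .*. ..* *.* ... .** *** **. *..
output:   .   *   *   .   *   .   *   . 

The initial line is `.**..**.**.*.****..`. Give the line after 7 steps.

.*...**...****.....

step 1: ***.*******.**..*..
step 2: *.***.....****.*...
step 3: .**.*....**..**....
step 4: ****....***.***....
step 5: *..*...**.***.*....
step 6: ..*...*****.**.....
step 7: .*...**...****.....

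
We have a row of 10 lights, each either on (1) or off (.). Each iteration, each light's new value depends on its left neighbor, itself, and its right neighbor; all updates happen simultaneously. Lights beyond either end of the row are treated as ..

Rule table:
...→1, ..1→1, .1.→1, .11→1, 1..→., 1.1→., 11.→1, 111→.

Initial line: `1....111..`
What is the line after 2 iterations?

iteration 1: 1.1111.1.1
iteration 2: 1.1..1.1.1

1.1..1.1.1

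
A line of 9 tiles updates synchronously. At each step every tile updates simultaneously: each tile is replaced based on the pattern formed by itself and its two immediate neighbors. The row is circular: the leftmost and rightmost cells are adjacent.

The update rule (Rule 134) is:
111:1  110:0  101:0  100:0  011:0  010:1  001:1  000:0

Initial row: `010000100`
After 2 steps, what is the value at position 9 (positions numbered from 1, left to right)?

step 1: 110001100
step 2: 000010001
position 9 holds 1

1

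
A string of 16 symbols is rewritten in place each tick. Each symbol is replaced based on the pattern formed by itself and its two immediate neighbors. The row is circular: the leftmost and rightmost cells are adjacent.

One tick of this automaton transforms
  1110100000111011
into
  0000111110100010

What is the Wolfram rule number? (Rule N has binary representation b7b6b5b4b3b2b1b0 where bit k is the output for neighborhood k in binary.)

position 0: 111 → 0  (bit 7 = 0)
position 2: 110 → 0  (bit 6 = 0)
position 3: 101 → 0  (bit 5 = 0)
position 5: 100 → 1  (bit 4 = 1)
position 10: 011 → 1  (bit 3 = 1)
position 4: 010 → 1  (bit 2 = 1)
position 9: 001 → 0  (bit 1 = 0)
position 6: 000 → 1  (bit 0 = 1)
bits b7..b0 = 00011101 = 29

29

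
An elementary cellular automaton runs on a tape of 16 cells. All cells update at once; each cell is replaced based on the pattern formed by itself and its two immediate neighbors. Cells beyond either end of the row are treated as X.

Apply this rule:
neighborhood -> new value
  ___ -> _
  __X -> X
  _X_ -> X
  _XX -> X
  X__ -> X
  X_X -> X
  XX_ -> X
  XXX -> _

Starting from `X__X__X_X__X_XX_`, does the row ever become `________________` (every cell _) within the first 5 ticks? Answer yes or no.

yes

XXXXXXXXXXXXXXXX
________________
all cells are _ at tick 2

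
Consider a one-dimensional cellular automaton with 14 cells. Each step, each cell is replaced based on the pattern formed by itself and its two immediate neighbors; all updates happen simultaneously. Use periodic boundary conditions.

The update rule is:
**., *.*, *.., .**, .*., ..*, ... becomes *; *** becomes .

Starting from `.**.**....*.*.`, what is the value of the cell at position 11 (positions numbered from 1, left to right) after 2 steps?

.

**************
..............
position 11 holds .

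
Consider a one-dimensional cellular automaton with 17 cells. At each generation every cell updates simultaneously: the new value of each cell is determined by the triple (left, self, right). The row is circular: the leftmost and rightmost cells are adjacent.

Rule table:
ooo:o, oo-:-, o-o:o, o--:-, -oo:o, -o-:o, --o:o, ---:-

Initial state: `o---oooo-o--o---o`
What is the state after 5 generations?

ooo-oo-oo--oo---o

---oooo-oo-oo--oo
--oooo-oo-oo--oo-
-oooo-oo-oo--oo--
oooo-oo-oo--oo---
ooo-oo-oo--oo---o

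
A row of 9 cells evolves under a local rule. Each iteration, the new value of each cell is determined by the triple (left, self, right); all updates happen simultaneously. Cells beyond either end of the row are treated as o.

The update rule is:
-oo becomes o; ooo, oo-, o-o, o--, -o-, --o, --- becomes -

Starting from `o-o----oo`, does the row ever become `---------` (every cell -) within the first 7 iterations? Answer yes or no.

-------o-
---------
all cells are - at iteration 2

yes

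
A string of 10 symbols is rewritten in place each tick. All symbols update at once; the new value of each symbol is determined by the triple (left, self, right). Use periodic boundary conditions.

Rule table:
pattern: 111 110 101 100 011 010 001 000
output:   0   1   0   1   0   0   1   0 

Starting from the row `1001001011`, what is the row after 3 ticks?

1101101110

1110110000
0010011001
1101101110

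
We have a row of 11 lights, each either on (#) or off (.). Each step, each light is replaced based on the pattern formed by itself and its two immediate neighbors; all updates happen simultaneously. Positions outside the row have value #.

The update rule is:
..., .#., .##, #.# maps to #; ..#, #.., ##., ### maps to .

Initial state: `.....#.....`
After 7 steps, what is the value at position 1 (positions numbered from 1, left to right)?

.###.#.###.
##..####..#
....#.....#
.##.#.###.#
##.####..##
..##.....#.
..#..###.##
position 1 holds .

.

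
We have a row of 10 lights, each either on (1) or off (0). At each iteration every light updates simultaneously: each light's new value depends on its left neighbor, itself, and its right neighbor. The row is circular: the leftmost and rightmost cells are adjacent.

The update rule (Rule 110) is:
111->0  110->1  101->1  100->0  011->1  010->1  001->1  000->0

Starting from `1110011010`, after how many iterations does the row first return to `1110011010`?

25

1010111111
1111100000
1000100001
1001100011
1011100110
1110101111
0011111000
0110001000
1110011000
1010111001
1111101011
0000111110
0001100010
0011100110
0110101110
1111111010
1000001111
1000011000
1000111001
1001101011
1011111110
1110000011
0010000110
0110001110
1110011010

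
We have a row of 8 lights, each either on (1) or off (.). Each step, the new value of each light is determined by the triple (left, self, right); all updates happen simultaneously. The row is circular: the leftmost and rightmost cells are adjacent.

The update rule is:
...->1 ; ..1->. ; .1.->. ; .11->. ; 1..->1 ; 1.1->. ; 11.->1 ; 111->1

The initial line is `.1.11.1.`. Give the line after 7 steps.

..1..111

....1..1
111..1..
.111..1.
..111..1
1..111..
.1..111.
..1..111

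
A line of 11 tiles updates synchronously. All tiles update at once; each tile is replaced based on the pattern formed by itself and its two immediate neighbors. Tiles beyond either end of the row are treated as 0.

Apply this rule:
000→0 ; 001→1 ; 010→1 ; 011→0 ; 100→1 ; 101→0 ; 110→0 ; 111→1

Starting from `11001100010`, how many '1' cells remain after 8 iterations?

9

00110010111
01001110010
11110101111
01100100110
10011111001
11101110111
01000100010
11101110111
count of 1: 9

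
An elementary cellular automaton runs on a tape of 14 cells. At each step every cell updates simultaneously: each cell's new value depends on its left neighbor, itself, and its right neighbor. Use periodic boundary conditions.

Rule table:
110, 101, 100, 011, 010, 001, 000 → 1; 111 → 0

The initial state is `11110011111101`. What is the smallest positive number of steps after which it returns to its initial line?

2

00011110000111
11110011111101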